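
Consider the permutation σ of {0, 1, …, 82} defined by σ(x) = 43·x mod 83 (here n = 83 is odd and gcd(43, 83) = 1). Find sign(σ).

-1

Trace 72: π^k(72) = [72, 25, 79, 77, 74, 28, 42] for k=0..6.
Decompose π into cycles: lengths [82, 1] (2 cycles, including the fixed point 0).
83 − 2 = 81 transpositions; sign(π) = (−1)^81 = -1.
Via Zolotarev, sign(π_{43}) = (43|83) = -1.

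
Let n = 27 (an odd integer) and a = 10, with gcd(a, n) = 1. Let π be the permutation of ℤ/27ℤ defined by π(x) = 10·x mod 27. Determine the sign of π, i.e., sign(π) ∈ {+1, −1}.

Start at x=1: 1 → 10 → 19 → 1 (one orbit).
The orbit structure of x ↦ 10x mod 27: 15 orbits of sizes [3, 3, 3, 3, 3, 3, 1, 1, 1, 1, 1, 1, 1, 1, 1].
n − c = 27 − 15 = 12; sign = (−1)^12 = +1.
Zolotarev: (10|27) = +1, matching the cycle-count sign.

+1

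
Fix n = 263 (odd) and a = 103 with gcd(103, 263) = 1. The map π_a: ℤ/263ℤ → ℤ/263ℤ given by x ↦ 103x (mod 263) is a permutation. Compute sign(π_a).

Trace 249: π^k(249) = [249, 136, 69, 6, 92, 8, 35] for k=0..6.
π_103 has 3 disjoint cycles with lengths [131, 131, 1] on {0,…,262}.
n − c = 263 − 3 = 260; sign = (−1)^260 = +1.
Check: (103/263) = +1 by Zolotarev.

+1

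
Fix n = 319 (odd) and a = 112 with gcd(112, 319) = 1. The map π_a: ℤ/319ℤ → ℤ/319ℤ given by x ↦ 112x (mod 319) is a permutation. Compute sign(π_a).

-1

Trace 168: π^k(168) = [168, 314, 78, 123, 59, 228, 16] for k=0..6.
The orbit structure of x ↦ 112x mod 319: 10 orbits of sizes [70, 70, 70, 70, 10, 7, 7, 7, 7, 1].
Σ(ℓ_i−1) = 319−10 = 309; sign = (−1)^309 = -1.
The Jacobi symbol (112|319) = -1 (Zolotarev) agrees.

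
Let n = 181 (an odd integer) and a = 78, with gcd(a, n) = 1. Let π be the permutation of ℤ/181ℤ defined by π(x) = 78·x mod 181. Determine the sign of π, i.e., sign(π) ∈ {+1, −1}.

-1

Orbit of 125 under x↦78x: [125, 157, 119, 51, 177, 50, 99]… (length divides ord_181(78)).
The orbit structure of x ↦ 78x mod 181: 2 orbits of sizes [180, 1].
181 − 2 = 179 transpositions; sign(π) = (−1)^179 = -1.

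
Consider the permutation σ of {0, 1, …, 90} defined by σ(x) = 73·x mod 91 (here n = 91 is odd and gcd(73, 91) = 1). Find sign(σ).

+1

Orbit of 25 under x↦73x: [25, 5, 1, 73, 51, 83, 53]… (length divides ord_91(73)).
The orbit structure of x ↦ 73x mod 91: 11 orbits of sizes [12, 12, 12, 12, 12, 12, 6, 4, 4, 4, 1].
Σ(ℓ_i−1) = 91−11 = 80; sign = (−1)^80 = +1.
Check: (73/91) = +1 by Zolotarev.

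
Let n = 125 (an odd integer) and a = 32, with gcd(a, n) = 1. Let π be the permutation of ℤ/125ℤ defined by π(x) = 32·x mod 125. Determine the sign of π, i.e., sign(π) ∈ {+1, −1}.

Trace 124: π^k(124) = [124, 93, 101, 107, 49, 68, 51] for k=0..6.
Cycle lengths of π_32 on ℤ/125ℤ: [20, 20, 20, 20, 20, 4, 4, 4, 4, 4, 4, 1]; 12 cycles in total.
Σ(ℓ_i−1) = 125−12 = 113; sign = (−1)^113 = -1.
The Jacobi symbol (32|125) = -1 (Zolotarev) agrees.

-1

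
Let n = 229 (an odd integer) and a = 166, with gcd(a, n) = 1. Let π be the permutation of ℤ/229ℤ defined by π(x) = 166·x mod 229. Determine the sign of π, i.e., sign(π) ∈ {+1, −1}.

-1

Trace 114: π^k(114) = [114, 146, 191, 104, 89, 118, 123] for k=0..6.
2 cycles of lengths [228, 1].
sign(π) = (−1)^{n − #cycles} = (−1)^{229−2} = (−1)^227 = -1.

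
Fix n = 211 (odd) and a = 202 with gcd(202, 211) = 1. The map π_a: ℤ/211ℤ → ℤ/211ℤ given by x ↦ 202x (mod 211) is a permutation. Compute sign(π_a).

-1

Orbit of 98 under x↦202x: [98, 173, 131, 87, 61, 84, 88]… (length divides ord_211(202)).
Cycle type of π: 210 + 1; total 2 cycles.
sign(π) = (−1)^{n − #cycles} = (−1)^{211−2} = (−1)^209 = -1.
Check: (202/211) = -1 by Zolotarev.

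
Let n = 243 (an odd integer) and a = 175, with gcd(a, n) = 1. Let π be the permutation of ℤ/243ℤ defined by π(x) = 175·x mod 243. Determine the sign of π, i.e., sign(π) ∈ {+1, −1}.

+1

Start at x=172: 172 → 211 → 232 → 19 → 166 → 133 → 190 → … (one orbit).
The orbit structure of x ↦ 175x mod 243: 11 orbits of sizes [81, 81, 27, 27, 9, 9, 3, 3, 1, 1, 1].
11 cycles on 243: each ℓ→(−1)^(ℓ−1), product (−1)^232 = +1.
Zolotarev: (175|243) = +1, matching the cycle-count sign.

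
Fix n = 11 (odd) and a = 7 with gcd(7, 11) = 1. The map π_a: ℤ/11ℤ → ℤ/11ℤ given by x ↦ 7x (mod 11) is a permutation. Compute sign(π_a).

Start at x=3: 3 → 10 → 4 → 6 → 9 → 8 → 1 → … (one orbit).
Decompose π into cycles: lengths [10, 1] (2 cycles, including the fixed point 0).
sign(π) = (−1)^{n − #cycles} = (−1)^{11−2} = (−1)^9 = -1.
(7|11)_J = -1 (Zolotarev's lemma cross-check).

-1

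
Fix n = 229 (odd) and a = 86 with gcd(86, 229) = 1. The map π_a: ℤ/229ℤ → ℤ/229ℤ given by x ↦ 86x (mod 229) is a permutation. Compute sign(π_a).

Start at x=186: 186 → 195 → 53 → 207 → 169 → 107 → 42 → … (one orbit).
Cycle type of π: 76×3 + 1; total 4 cycles.
sign(π) = (−1)^{n − #cycles} = (−1)^{229−4} = (−1)^225 = -1.

-1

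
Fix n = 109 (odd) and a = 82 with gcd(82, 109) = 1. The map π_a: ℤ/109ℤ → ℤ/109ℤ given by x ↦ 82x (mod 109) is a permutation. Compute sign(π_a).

+1

Start at x=105: 105 → 108 → 27 → 34 → 63 → 43 → 38 → … (one orbit).
7 cycles of lengths [18, 18, 18, 18, 18, 18, 1].
With 7 cycles on 109 points, sign = (−1)^{109−7} = +1.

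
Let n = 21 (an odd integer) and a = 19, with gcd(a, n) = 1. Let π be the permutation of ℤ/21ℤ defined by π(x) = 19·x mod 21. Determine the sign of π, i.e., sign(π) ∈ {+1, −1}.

-1

Orbit of 13 under x↦19x: [13, 16, 10, 1, 19, 4]… (length divides ord_21(19)).
π_19 has 6 disjoint cycles with lengths [6, 6, 6, 1, 1, 1] on {0,…,20}.
6 cycles on 21: each ℓ→(−1)^(ℓ−1), product (−1)^15 = -1.
Via Zolotarev, sign(π_{19}) = (19|21) = -1.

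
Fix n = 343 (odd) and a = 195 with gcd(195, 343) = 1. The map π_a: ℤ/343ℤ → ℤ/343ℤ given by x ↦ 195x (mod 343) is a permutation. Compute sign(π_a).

-1

Trace 148: π^k(148) = [148, 48, 99, 97, 50, 146, 1] for k=0..6.
Cycle lengths of π_195 on ℤ/343ℤ: [14, 14, 14, 14, 14, 14, 14, 14, 14, 14, 14, 14, 14, 14, 14, 14, 14, 14, 14, 14, 14, 2, 2, 2, 2, 2, 2, 2, 2, 2, 2, 2, 2, 2, 2, 2, 2, 2, 2, 2, 2, 2, 2, 2, 2, 1]; 46 cycles in total.
Σ(ℓ_i−1) = 343−46 = 297; sign = (−1)^297 = -1.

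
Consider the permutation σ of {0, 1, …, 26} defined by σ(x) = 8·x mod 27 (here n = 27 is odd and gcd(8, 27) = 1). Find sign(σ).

Trace 1: π^k(1) = [1, 8, 10, 26, 19, 17] for k=0..5.
Cycle type of π: 6×3 + 2×4 + 1; total 8 cycles.
n − c = 27 − 8 = 19; sign = (−1)^19 = -1.
(8|27)_J = -1 (Zolotarev's lemma cross-check).

-1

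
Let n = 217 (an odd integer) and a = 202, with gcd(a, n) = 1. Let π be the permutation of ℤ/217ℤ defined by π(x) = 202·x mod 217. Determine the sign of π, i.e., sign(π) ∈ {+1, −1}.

Start at x=97: 97 → 64 → 125 → 78 → 132 → 190 → 188 → … (one orbit).
The orbit structure of x ↦ 202x mod 217: 28 orbits of sizes [10, 10, 10, 10, 10, 10, 10, 10, 10, 10, 10, 10, 10, 10, 10, 10, 10, 10, 5, 5, 5, 5, 5, 5, 2, 2, 2, 1].
With 28 cycles on 217 points, sign = (−1)^{217−28} = -1.
Zolotarev: (202|217) = -1, matching the cycle-count sign.

-1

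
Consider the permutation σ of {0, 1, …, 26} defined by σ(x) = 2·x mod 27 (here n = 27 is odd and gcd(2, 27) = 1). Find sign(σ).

-1

Orbit of 23 under x↦2x: [23, 19, 11, 22, 17, 7, 14]… (length divides ord_27(2)).
4 cycles of lengths [18, 6, 2, 1].
n − c = 27 − 4 = 23; sign = (−1)^23 = -1.
(2|27)_J = -1 (Zolotarev's lemma cross-check).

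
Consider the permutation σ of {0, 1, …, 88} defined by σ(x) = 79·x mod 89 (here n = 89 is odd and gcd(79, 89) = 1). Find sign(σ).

+1

Trace 32: π^k(32) = [32, 36, 85, 40, 45, 84, 50] for k=0..6.
Cycle lengths of π_79 on ℤ/89ℤ: [44, 44, 1]; 3 cycles in total.
With 3 cycles on 89 points, sign = (−1)^{89−3} = +1.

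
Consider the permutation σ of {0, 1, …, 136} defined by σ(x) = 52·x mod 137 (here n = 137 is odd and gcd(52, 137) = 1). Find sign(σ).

Trace 22: π^k(22) = [22, 48, 30, 53, 16, 10, 109] for k=0..6.
Cycle lengths of π_52 on ℤ/137ℤ: [136, 1]; 2 cycles in total.
With 2 cycles on 137 points, sign = (−1)^{137−2} = -1.
(52|137)_J = -1 (Zolotarev's lemma cross-check).

-1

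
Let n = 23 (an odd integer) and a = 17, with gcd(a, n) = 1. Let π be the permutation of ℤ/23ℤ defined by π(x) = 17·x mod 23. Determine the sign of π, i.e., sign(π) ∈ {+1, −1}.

-1

Start at x=17: 17 → 13 → 14 → 8 → 21 → 12 → 20 → … (one orbit).
Cycle lengths of π_17 on ℤ/23ℤ: [22, 1]; 2 cycles in total.
sign(π) = (−1)^{n − #cycles} = (−1)^{23−2} = (−1)^21 = -1.
Zolotarev: (17|23) = -1, matching the cycle-count sign.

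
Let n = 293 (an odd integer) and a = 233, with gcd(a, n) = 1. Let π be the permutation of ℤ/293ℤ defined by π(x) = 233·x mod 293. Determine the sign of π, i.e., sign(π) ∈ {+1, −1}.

+1

Orbit of 145 under x↦233x: [145, 90, 167, 235, 257, 109, 199]… (length divides ord_293(233)).
π_233 has 3 disjoint cycles with lengths [146, 146, 1] on {0,…,292}.
3 cycles on 293: each ℓ→(−1)^(ℓ−1), product (−1)^290 = +1.
Via Zolotarev, sign(π_{233}) = (233|293) = +1.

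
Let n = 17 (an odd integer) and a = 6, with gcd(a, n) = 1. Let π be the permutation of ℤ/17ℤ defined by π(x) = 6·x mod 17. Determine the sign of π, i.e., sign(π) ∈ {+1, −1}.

-1

Trace 2: π^k(2) = [2, 12, 4, 7, 8, 14, 16] for k=0..6.
2 cycles of lengths [16, 1].
sign(π) = (−1)^{n − #cycles} = (−1)^{17−2} = (−1)^15 = -1.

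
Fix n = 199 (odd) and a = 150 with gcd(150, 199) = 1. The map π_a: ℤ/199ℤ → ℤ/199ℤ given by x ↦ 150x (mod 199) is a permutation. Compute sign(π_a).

Start at x=120: 120 → 90 → 167 → 175 → 181 → 86 → 164 → … (one orbit).
Cycle lengths of π_150 on ℤ/199ℤ: [198, 1]; 2 cycles in total.
sign(π) = (−1)^{n − #cycles} = (−1)^{199−2} = (−1)^197 = -1.

-1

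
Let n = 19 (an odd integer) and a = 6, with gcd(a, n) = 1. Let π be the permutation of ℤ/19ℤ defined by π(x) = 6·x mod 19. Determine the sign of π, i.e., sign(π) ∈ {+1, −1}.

Trace 17: π^k(17) = [17, 7, 4, 5, 11, 9, 16] for k=0..6.
π_6 has 3 disjoint cycles with lengths [9, 9, 1] on {0,…,18}.
n − c = 19 − 3 = 16; sign = (−1)^16 = +1.

+1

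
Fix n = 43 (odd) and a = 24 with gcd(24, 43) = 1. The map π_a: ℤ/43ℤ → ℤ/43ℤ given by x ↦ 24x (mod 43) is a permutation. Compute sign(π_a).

Trace 17: π^k(17) = [17, 21, 31, 13, 11, 6, 15] for k=0..6.
The orbit structure of x ↦ 24x mod 43: 3 orbits of sizes [21, 21, 1].
3 cycles on 43: each ℓ→(−1)^(ℓ−1), product (−1)^40 = +1.

+1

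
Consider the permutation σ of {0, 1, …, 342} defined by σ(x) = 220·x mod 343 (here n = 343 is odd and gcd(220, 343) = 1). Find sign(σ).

-1

Start at x=318: 318 → 331 → 104 → 242 → 75 → 36 → 31 → … (one orbit).
4 cycles of lengths [294, 42, 6, 1].
With 4 cycles on 343 points, sign = (−1)^{343−4} = -1.
Check: (220/343) = -1 by Zolotarev.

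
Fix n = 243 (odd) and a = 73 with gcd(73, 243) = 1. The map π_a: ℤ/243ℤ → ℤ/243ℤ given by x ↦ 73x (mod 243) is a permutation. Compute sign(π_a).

Orbit of 55 under x↦73x: [55, 127, 37, 28, 100, 10, 1]… (length divides ord_243(73)).
Cycle type of π: 27×6 + 9×6 + 3×6 + 1×9; total 27 cycles.
sign(π) = (−1)^{n − #cycles} = (−1)^{243−27} = (−1)^216 = +1.
Zolotarev: (73|243) = +1, matching the cycle-count sign.

+1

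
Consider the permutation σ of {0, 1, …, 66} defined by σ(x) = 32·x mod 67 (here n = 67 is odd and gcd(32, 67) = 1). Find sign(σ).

-1

Start at x=48: 48 → 62 → 41 → 39 → 42 → 4 → 61 → … (one orbit).
2 cycles of lengths [66, 1].
67 − 2 = 65 transpositions; sign(π) = (−1)^65 = -1.
The Jacobi symbol (32|67) = -1 (Zolotarev) agrees.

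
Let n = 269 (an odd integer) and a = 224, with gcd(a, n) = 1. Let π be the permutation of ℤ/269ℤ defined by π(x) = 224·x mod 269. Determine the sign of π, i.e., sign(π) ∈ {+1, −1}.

+1

Start at x=119: 119 → 25 → 220 → 53 → 36 → 263 → 1 → … (one orbit).
The orbit structure of x ↦ 224x mod 269: 5 orbits of sizes [67, 67, 67, 67, 1].
n − c = 269 − 5 = 264; sign = (−1)^264 = +1.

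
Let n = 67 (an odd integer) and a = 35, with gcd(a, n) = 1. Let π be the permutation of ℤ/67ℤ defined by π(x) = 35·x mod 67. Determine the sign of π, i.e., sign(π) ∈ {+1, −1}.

Orbit of 14 under x↦35x: [14, 21, 65, 64, 29, 10, 15]… (length divides ord_67(35)).
Cycle lengths of π_35 on ℤ/67ℤ: [33, 33, 1]; 3 cycles in total.
67 − 3 = 64 transpositions; sign(π) = (−1)^64 = +1.

+1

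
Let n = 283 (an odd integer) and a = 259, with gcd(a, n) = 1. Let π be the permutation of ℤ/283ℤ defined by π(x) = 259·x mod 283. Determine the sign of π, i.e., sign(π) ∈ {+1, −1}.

-1

Start at x=217: 217 → 169 → 189 → 275 → 192 → 203 → 222 → … (one orbit).
Decompose π into cycles: lengths [282, 1] (2 cycles, including the fixed point 0).
With 2 cycles on 283 points, sign = (−1)^{283−2} = -1.
Zolotarev: (259|283) = -1, matching the cycle-count sign.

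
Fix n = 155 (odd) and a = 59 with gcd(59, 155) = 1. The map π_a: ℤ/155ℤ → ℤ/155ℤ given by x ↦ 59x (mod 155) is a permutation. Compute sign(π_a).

+1

Trace 134: π^k(134) = [134, 1, 59, 71, 4, 81, 129] for k=0..6.
Decompose π into cycles: lengths [30, 30, 30, 30, 15, 15, 2, 2, 1] (9 cycles, including the fixed point 0).
With 9 cycles on 155 points, sign = (−1)^{155−9} = +1.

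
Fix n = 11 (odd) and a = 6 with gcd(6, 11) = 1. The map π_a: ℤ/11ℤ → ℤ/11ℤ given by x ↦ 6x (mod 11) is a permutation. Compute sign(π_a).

-1

Trace 3: π^k(3) = [3, 7, 9, 10, 5, 8, 4] for k=0..6.
Cycle lengths of π_6 on ℤ/11ℤ: [10, 1]; 2 cycles in total.
Σ(ℓ_i−1) = 11−2 = 9; sign = (−1)^9 = -1.
(6|11)_J = -1 (Zolotarev's lemma cross-check).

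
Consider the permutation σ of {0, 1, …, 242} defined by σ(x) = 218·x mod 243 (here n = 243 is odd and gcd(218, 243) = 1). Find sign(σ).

-1

Trace 37: π^k(37) = [37, 47, 40, 215, 214, 239, 100] for k=0..6.
Cycle type of π: 162 + 54 + 18 + 6 + 2 + 1; total 6 cycles.
243 − 6 = 237 transpositions; sign(π) = (−1)^237 = -1.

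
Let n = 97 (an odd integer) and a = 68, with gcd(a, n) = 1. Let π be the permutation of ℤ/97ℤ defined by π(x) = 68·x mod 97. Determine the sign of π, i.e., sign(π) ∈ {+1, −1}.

-1

Start at x=80: 80 → 8 → 59 → 35 → 52 → 44 → 82 → … (one orbit).
Cycle type of π: 96 + 1; total 2 cycles.
Σ(ℓ_i−1) = 97−2 = 95; sign = (−1)^95 = -1.
Check: (68/97) = -1 by Zolotarev.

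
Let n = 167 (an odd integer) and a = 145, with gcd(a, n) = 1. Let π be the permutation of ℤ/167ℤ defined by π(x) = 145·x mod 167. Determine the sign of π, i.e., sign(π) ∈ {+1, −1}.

Orbit of 84 under x↦145x: [84, 156, 75, 20, 61, 161, 132]… (length divides ord_167(145)).
2 cycles of lengths [166, 1].
167 − 2 = 165 transpositions; sign(π) = (−1)^165 = -1.

-1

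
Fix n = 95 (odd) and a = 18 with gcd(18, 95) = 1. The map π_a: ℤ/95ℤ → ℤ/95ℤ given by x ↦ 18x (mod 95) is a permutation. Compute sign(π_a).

+1

Orbit of 37 under x↦18x: [37, 1, 18, 39]… (length divides ord_95(18)).
Decompose π into cycles: lengths [4, 4, 4, 4, 4, 4, 4, 4, 4, 4, 4, 4, 4, 4, 4, 4, 4, 4, 4, 2, 2, 2, 2, 2, 2, 2, 2, 2, 1] (29 cycles, including the fixed point 0).
Σ(ℓ_i−1) = 95−29 = 66; sign = (−1)^66 = +1.
Zolotarev: (18|95) = +1, matching the cycle-count sign.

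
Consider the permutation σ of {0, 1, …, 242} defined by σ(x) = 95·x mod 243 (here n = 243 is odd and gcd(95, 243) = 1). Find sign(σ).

-1

Trace 118: π^k(118) = [118, 32, 124, 116, 85, 56, 217] for k=0..6.
Decompose π into cycles: lengths [162, 54, 18, 6, 2, 1] (6 cycles, including the fixed point 0).
sign(π) = (−1)^{n − #cycles} = (−1)^{243−6} = (−1)^237 = -1.
(95|243)_J = -1 (Zolotarev's lemma cross-check).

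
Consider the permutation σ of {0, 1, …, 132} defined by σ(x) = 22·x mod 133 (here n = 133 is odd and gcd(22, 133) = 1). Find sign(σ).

Trace 78: π^k(78) = [78, 120, 113, 92, 29, 106, 71] for k=0..6.
Cycle lengths of π_22 on ℤ/133ℤ: [18, 18, 18, 18, 18, 18, 18, 1, 1, 1, 1, 1, 1, 1]; 14 cycles in total.
133 − 14 = 119 transpositions; sign(π) = (−1)^119 = -1.

-1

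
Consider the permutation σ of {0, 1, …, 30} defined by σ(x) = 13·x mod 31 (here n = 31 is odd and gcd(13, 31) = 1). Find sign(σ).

Trace 6: π^k(6) = [6, 16, 22, 7, 29, 5, 3] for k=0..6.
Cycle lengths of π_13 on ℤ/31ℤ: [30, 1]; 2 cycles in total.
With 2 cycles on 31 points, sign = (−1)^{31−2} = -1.
(13|31)_J = -1 (Zolotarev's lemma cross-check).

-1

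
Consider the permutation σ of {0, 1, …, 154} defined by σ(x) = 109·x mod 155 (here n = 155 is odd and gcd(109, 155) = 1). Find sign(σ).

+1

Orbit of 109 under x↦109x: [109, 101, 4, 126, 94, 16, 39]… (length divides ord_155(109)).
π_109 has 21 disjoint cycles with lengths [10, 10, 10, 10, 10, 10, 10, 10, 10, 10, 10, 10, 5, 5, 5, 5, 5, 5, 2, 2, 1] on {0,…,154}.
155 − 21 = 134 transpositions; sign(π) = (−1)^134 = +1.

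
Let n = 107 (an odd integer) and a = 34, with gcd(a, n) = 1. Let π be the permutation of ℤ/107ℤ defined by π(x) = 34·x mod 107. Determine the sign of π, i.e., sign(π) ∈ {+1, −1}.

+1

Orbit of 48 under x↦34x: [48, 27, 62, 75, 89, 30, 57]… (length divides ord_107(34)).
The orbit structure of x ↦ 34x mod 107: 3 orbits of sizes [53, 53, 1].
Σ(ℓ_i−1) = 107−3 = 104; sign = (−1)^104 = +1.
Zolotarev: (34|107) = +1, matching the cycle-count sign.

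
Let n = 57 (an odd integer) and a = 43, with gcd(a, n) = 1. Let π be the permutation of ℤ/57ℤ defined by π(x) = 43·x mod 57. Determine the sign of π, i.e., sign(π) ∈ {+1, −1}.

+1

Trace 16: π^k(16) = [16, 4, 1, 43, 25, 49, 55] for k=0..6.
Decompose π into cycles: lengths [9, 9, 9, 9, 9, 9, 1, 1, 1] (9 cycles, including the fixed point 0).
n − c = 57 − 9 = 48; sign = (−1)^48 = +1.
The Jacobi symbol (43|57) = +1 (Zolotarev) agrees.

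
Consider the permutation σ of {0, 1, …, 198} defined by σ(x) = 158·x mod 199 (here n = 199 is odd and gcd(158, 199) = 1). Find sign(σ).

Trace 106: π^k(106) = [106, 32, 81, 62, 45, 145, 25] for k=0..6.
π_158 has 3 disjoint cycles with lengths [99, 99, 1] on {0,…,198}.
Σ(ℓ_i−1) = 199−3 = 196; sign = (−1)^196 = +1.
(158|199)_J = +1 (Zolotarev's lemma cross-check).

+1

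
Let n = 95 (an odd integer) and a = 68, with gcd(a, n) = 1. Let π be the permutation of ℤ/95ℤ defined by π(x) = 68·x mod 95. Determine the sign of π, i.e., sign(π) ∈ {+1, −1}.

Orbit of 58 under x↦68x: [58, 49, 7, 1, 68, 64, 77]… (length divides ord_95(68)).
Cycle lengths of π_68 on ℤ/95ℤ: [12, 12, 12, 12, 12, 12, 4, 3, 3, 3, 3, 3, 3, 1]; 14 cycles in total.
Σ(ℓ_i−1) = 95−14 = 81; sign = (−1)^81 = -1.
(68|95)_J = -1 (Zolotarev's lemma cross-check).

-1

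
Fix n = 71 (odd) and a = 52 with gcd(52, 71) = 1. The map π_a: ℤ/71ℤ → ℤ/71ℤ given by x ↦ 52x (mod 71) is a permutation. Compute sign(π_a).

Start at x=46: 46 → 49 → 63 → 10 → 23 → 60 → 67 → … (one orbit).
π_52 has 2 disjoint cycles with lengths [70, 1] on {0,…,70}.
Σ(ℓ_i−1) = 71−2 = 69; sign = (−1)^69 = -1.
(52|71)_J = -1 (Zolotarev's lemma cross-check).

-1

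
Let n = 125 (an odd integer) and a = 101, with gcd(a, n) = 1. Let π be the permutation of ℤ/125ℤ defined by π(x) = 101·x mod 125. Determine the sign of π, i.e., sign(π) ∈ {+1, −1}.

+1

Orbit of 76 under x↦101x: [76, 51, 26, 1, 101]… (length divides ord_125(101)).
Decompose π into cycles: lengths [5, 5, 5, 5, 5, 5, 5, 5, 5, 5, 5, 5, 5, 5, 5, 5, 5, 5, 5, 5, 1, 1, 1, 1, 1, 1, 1, 1, 1, 1, 1, 1, 1, 1, 1, 1, 1, 1, 1, 1, 1, 1, 1, 1, 1] (45 cycles, including the fixed point 0).
sign(π) = (−1)^{n − #cycles} = (−1)^{125−45} = (−1)^80 = +1.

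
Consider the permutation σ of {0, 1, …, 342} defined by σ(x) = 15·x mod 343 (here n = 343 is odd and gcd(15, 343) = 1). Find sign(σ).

+1

Start at x=64: 64 → 274 → 337 → 253 → 22 → 330 → 148 → … (one orbit).
Decompose π into cycles: lengths [49, 49, 49, 49, 49, 49, 7, 7, 7, 7, 7, 7, 1, 1, 1, 1, 1, 1, 1] (19 cycles, including the fixed point 0).
With 19 cycles on 343 points, sign = (−1)^{343−19} = +1.
Via Zolotarev, sign(π_{15}) = (15|343) = +1.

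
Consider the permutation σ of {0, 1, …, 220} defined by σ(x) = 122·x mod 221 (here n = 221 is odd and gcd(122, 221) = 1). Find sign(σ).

Start at x=112: 112 → 183 → 5 → 168 → 164 → 118 → 31 → … (one orbit).
The orbit structure of x ↦ 122x mod 221: 17 orbits of sizes [16, 16, 16, 16, 16, 16, 16, 16, 16, 16, 16, 16, 16, 4, 4, 4, 1].
Σ(ℓ_i−1) = 221−17 = 204; sign = (−1)^204 = +1.
(122|221)_J = +1 (Zolotarev's lemma cross-check).

+1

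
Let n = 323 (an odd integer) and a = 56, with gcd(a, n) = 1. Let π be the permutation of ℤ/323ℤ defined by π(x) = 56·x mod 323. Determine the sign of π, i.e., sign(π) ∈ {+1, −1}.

+1

Orbit of 1 under x↦56x: [1, 56, 229, 227, 115, 303, 172]… (length divides ord_323(56)).
29 cycles of lengths [16, 16, 16, 16, 16, 16, 16, 16, 16, 16, 16, 16, 16, 16, 16, 16, 16, 16, 16, 2, 2, 2, 2, 2, 2, 2, 2, 2, 1].
323 − 29 = 294 transpositions; sign(π) = (−1)^294 = +1.
Check: (56/323) = +1 by Zolotarev.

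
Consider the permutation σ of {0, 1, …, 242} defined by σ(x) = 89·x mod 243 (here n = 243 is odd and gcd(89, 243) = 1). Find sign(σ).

Trace 179: π^k(179) = [179, 136, 197, 37, 134, 19, 233] for k=0..6.
The orbit structure of x ↦ 89x mod 243: 14 orbits of sizes [54, 54, 54, 18, 18, 18, 6, 6, 6, 2, 2, 2, 2, 1].
243 − 14 = 229 transpositions; sign(π) = (−1)^229 = -1.
Via Zolotarev, sign(π_{89}) = (89|243) = -1.

-1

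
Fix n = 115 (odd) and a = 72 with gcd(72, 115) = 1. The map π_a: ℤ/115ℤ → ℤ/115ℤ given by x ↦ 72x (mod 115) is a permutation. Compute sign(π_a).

Orbit of 49 under x↦72x: [49, 78, 96, 12, 59, 108, 71]… (length divides ord_115(72)).
Cycle type of π: 44×2 + 11×2 + 4 + 1; total 6 cycles.
115 − 6 = 109 transpositions; sign(π) = (−1)^109 = -1.
The Jacobi symbol (72|115) = -1 (Zolotarev) agrees.

-1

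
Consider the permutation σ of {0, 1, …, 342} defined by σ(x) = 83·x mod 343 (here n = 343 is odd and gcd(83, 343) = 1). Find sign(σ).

-1

Trace 300: π^k(300) = [300, 204, 125, 85, 195, 64, 167] for k=0..6.
π_83 has 10 disjoint cycles with lengths [98, 98, 98, 14, 14, 14, 2, 2, 2, 1] on {0,…,342}.
Σ(ℓ_i−1) = 343−10 = 333; sign = (−1)^333 = -1.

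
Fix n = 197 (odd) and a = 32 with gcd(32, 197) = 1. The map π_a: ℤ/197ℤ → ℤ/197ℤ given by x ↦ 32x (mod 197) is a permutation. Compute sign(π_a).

Start at x=174: 174 → 52 → 88 → 58 → 83 → 95 → 85 → … (one orbit).
Cycle lengths of π_32 on ℤ/197ℤ: [196, 1]; 2 cycles in total.
Σ(ℓ_i−1) = 197−2 = 195; sign = (−1)^195 = -1.
Check: (32/197) = -1 by Zolotarev.

-1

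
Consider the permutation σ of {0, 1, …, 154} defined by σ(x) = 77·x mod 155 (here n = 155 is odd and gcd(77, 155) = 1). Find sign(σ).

Orbit of 126 under x↦77x: [126, 92, 109, 23, 66, 122, 94]… (length divides ord_155(77)).
11 cycles of lengths [20, 20, 20, 20, 20, 20, 10, 10, 10, 4, 1].
With 11 cycles on 155 points, sign = (−1)^{155−11} = +1.
Zolotarev: (77|155) = +1, matching the cycle-count sign.

+1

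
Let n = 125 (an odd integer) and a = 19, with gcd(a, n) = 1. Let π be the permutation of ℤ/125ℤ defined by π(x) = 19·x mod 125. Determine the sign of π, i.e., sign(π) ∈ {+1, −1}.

Trace 51: π^k(51) = [51, 94, 36, 59, 121, 49, 56] for k=0..6.
7 cycles of lengths [50, 50, 10, 10, 2, 2, 1].
n − c = 125 − 7 = 118; sign = (−1)^118 = +1.
The Jacobi symbol (19|125) = +1 (Zolotarev) agrees.

+1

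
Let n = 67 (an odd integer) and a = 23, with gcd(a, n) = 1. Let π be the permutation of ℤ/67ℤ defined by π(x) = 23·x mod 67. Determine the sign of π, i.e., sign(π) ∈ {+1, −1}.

+1

Start at x=24: 24 → 16 → 33 → 22 → 37 → 47 → 9 → … (one orbit).
Cycle type of π: 33×2 + 1; total 3 cycles.
With 3 cycles on 67 points, sign = (−1)^{67−3} = +1.
Zolotarev: (23|67) = +1, matching the cycle-count sign.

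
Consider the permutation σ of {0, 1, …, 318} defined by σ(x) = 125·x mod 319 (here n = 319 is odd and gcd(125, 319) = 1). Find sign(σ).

+1

Orbit of 25 under x↦125x: [25, 254, 169, 71, 262, 212, 23]… (length divides ord_319(125)).
9 cycles of lengths [70, 70, 70, 70, 14, 14, 5, 5, 1].
9 cycles on 319: each ℓ→(−1)^(ℓ−1), product (−1)^310 = +1.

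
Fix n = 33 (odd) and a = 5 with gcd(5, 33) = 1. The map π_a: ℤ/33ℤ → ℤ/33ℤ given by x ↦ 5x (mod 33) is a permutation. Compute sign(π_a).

Start at x=5: 5 → 25 → 26 → 31 → 23 → 16 → 14 → … (one orbit).
The orbit structure of x ↦ 5x mod 33: 6 orbits of sizes [10, 10, 5, 5, 2, 1].
sign(π) = (−1)^{n − #cycles} = (−1)^{33−6} = (−1)^27 = -1.
(5|33)_J = -1 (Zolotarev's lemma cross-check).

-1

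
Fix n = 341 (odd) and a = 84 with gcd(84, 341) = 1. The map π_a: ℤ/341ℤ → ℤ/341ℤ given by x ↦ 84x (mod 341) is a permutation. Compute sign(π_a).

+1

Orbit of 272 under x↦84x: [272, 1, 84, 236, 46, 113, 285]… (length divides ord_341(84)).
13 cycles of lengths [30, 30, 30, 30, 30, 30, 30, 30, 30, 30, 30, 10, 1].
sign(π) = (−1)^{n − #cycles} = (−1)^{341−13} = (−1)^328 = +1.
The Jacobi symbol (84|341) = +1 (Zolotarev) agrees.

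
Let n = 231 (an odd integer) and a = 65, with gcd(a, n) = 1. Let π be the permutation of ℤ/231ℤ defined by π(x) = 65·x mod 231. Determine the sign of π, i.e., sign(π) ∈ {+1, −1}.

+1

Trace 65: π^k(65) = [65, 67, 197, 100, 32, 1] for k=0..5.
Cycle type of π: 6×32 + 3×2 + 2×16 + 1; total 51 cycles.
Σ(ℓ_i−1) = 231−51 = 180; sign = (−1)^180 = +1.
Via Zolotarev, sign(π_{65}) = (65|231) = +1.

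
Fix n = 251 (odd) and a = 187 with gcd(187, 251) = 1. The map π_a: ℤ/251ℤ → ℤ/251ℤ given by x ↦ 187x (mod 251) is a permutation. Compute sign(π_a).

Orbit of 182 under x↦187x: [182, 149, 2, 123, 160, 51, 250]… (length divides ord_251(187)).
6 cycles of lengths [50, 50, 50, 50, 50, 1].
Σ(ℓ_i−1) = 251−6 = 245; sign = (−1)^245 = -1.
(187|251)_J = -1 (Zolotarev's lemma cross-check).

-1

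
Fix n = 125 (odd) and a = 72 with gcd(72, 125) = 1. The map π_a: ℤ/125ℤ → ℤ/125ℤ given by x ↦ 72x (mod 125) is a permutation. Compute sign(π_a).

Start at x=4: 4 → 38 → 111 → 117 → 49 → 28 → 16 → … (one orbit).
Cycle lengths of π_72 on ℤ/125ℤ: [100, 20, 4, 1]; 4 cycles in total.
125 − 4 = 121 transpositions; sign(π) = (−1)^121 = -1.

-1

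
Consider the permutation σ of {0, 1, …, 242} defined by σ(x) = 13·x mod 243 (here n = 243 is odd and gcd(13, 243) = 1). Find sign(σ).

Orbit of 103 under x↦13x: [103, 124, 154, 58, 25, 82, 94]… (length divides ord_243(13)).
11 cycles of lengths [81, 81, 27, 27, 9, 9, 3, 3, 1, 1, 1].
243 − 11 = 232 transpositions; sign(π) = (−1)^232 = +1.
Zolotarev: (13|243) = +1, matching the cycle-count sign.

+1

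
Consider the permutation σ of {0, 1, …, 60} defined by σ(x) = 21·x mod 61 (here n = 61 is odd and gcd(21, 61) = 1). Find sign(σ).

-1

Trace 29: π^k(29) = [29, 60, 40, 47, 11, 48, 32] for k=0..6.
Cycle lengths of π_21 on ℤ/61ℤ: [12, 12, 12, 12, 12, 1]; 6 cycles in total.
6 cycles on 61: each ℓ→(−1)^(ℓ−1), product (−1)^55 = -1.
The Jacobi symbol (21|61) = -1 (Zolotarev) agrees.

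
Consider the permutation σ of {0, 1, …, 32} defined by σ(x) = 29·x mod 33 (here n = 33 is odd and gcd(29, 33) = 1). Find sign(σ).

Orbit of 2 under x↦29x: [2, 25, 32, 4, 17, 31, 8]… (length divides ord_33(29)).
5 cycles of lengths [10, 10, 10, 2, 1].
33 − 5 = 28 transpositions; sign(π) = (−1)^28 = +1.
(29|33)_J = +1 (Zolotarev's lemma cross-check).

+1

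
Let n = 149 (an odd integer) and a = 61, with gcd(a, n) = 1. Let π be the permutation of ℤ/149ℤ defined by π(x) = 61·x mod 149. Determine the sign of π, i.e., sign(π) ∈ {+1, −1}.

+1

Trace 36: π^k(36) = [36, 110, 5, 7, 129, 121, 80] for k=0..6.
Cycle type of π: 74×2 + 1; total 3 cycles.
Σ(ℓ_i−1) = 149−3 = 146; sign = (−1)^146 = +1.
The Jacobi symbol (61|149) = +1 (Zolotarev) agrees.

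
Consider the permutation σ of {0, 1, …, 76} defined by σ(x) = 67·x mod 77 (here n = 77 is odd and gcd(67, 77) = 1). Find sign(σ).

Trace 67: π^k(67) = [67, 23, 1] for k=0..2.
33 cycles of lengths [3, 3, 3, 3, 3, 3, 3, 3, 3, 3, 3, 3, 3, 3, 3, 3, 3, 3, 3, 3, 3, 3, 1, 1, 1, 1, 1, 1, 1, 1, 1, 1, 1].
Σ(ℓ_i−1) = 77−33 = 44; sign = (−1)^44 = +1.

+1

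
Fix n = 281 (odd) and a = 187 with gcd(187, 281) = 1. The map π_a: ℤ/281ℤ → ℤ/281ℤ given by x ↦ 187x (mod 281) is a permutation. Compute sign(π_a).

-1

Orbit of 46 under x↦187x: [46, 172, 130, 144, 233, 16, 182]… (length divides ord_281(187)).
2 cycles of lengths [280, 1].
Σ(ℓ_i−1) = 281−2 = 279; sign = (−1)^279 = -1.
Zolotarev: (187|281) = -1, matching the cycle-count sign.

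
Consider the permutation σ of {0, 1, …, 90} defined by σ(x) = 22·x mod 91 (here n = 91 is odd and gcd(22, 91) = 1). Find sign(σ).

Orbit of 22 under x↦22x: [22, 29, 1]… (length divides ord_91(22)).
π_22 has 35 disjoint cycles with lengths [3, 3, 3, 3, 3, 3, 3, 3, 3, 3, 3, 3, 3, 3, 3, 3, 3, 3, 3, 3, 3, 3, 3, 3, 3, 3, 3, 3, 1, 1, 1, 1, 1, 1, 1] on {0,…,90}.
35 cycles on 91: each ℓ→(−1)^(ℓ−1), product (−1)^56 = +1.

+1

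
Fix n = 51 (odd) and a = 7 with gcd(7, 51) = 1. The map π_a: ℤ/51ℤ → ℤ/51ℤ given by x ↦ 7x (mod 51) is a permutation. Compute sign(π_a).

-1

Trace 37: π^k(37) = [37, 4, 28, 43, 46, 16, 10] for k=0..6.
π_7 has 6 disjoint cycles with lengths [16, 16, 16, 1, 1, 1] on {0,…,50}.
51 − 6 = 45 transpositions; sign(π) = (−1)^45 = -1.
Via Zolotarev, sign(π_{7}) = (7|51) = -1.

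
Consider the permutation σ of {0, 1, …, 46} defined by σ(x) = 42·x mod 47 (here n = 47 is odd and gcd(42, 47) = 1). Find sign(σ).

Trace 7: π^k(7) = [7, 12, 34, 18, 4, 27, 6] for k=0..6.
3 cycles of lengths [23, 23, 1].
With 3 cycles on 47 points, sign = (−1)^{47−3} = +1.

+1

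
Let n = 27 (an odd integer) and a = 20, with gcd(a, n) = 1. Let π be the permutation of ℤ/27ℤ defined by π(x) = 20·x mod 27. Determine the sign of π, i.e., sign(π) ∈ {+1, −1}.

-1

Start at x=4: 4 → 26 → 7 → 5 → 19 → 2 → 13 → … (one orbit).
The orbit structure of x ↦ 20x mod 27: 4 orbits of sizes [18, 6, 2, 1].
With 4 cycles on 27 points, sign = (−1)^{27−4} = -1.
The Jacobi symbol (20|27) = -1 (Zolotarev) agrees.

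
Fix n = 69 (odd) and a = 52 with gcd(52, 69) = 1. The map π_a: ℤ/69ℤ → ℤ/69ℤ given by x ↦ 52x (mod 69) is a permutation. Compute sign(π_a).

Start at x=58: 58 → 49 → 64 → 16 → 4 → 1 → 52 → … (one orbit).
Cycle type of π: 11×6 + 1×3; total 9 cycles.
9 cycles on 69: each ℓ→(−1)^(ℓ−1), product (−1)^60 = +1.

+1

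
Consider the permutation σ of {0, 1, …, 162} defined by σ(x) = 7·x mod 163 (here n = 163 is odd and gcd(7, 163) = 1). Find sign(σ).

Start at x=136: 136 → 137 → 144 → 30 → 47 → 3 → 21 → … (one orbit).
Cycle lengths of π_7 on ℤ/163ℤ: [162, 1]; 2 cycles in total.
With 2 cycles on 163 points, sign = (−1)^{163−2} = -1.
Via Zolotarev, sign(π_{7}) = (7|163) = -1.

-1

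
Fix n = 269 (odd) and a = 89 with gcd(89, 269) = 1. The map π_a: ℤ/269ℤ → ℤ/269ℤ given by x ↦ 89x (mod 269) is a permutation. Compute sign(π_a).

+1

Start at x=93: 93 → 207 → 131 → 92 → 118 → 11 → 172 → … (one orbit).
Decompose π into cycles: lengths [134, 134, 1] (3 cycles, including the fixed point 0).
With 3 cycles on 269 points, sign = (−1)^{269−3} = +1.
(89|269)_J = +1 (Zolotarev's lemma cross-check).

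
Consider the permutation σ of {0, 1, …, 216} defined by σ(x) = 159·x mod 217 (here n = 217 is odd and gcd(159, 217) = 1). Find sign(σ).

-1

Start at x=202: 202 → 2 → 101 → 1 → 159 → 109 → 188 → … (one orbit).
The orbit structure of x ↦ 159x mod 217: 14 orbits of sizes [30, 30, 30, 30, 30, 30, 6, 5, 5, 5, 5, 5, 5, 1].
Σ(ℓ_i−1) = 217−14 = 203; sign = (−1)^203 = -1.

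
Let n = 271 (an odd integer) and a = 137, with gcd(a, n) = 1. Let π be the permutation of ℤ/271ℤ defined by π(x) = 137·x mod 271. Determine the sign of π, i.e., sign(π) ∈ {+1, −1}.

Orbit of 270 under x↦137x: [270, 134, 201, 166, 249, 238, 86]… (length divides ord_271(137)).
Cycle lengths of π_137 on ℤ/271ℤ: [270, 1]; 2 cycles in total.
Σ(ℓ_i−1) = 271−2 = 269; sign = (−1)^269 = -1.
Check: (137/271) = -1 by Zolotarev.

-1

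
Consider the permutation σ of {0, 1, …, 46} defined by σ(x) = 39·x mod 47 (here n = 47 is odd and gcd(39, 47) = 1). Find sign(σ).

Start at x=46: 46 → 8 → 30 → 42 → 40 → 9 → 22 → … (one orbit).
π_39 has 2 disjoint cycles with lengths [46, 1] on {0,…,46}.
n − c = 47 − 2 = 45; sign = (−1)^45 = -1.
The Jacobi symbol (39|47) = -1 (Zolotarev) agrees.

-1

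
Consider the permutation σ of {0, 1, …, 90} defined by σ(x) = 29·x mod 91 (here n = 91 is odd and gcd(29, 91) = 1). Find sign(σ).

Orbit of 1 under x↦29x: [1, 29, 22]… (length divides ord_91(29)).
The orbit structure of x ↦ 29x mod 91: 35 orbits of sizes [3, 3, 3, 3, 3, 3, 3, 3, 3, 3, 3, 3, 3, 3, 3, 3, 3, 3, 3, 3, 3, 3, 3, 3, 3, 3, 3, 3, 1, 1, 1, 1, 1, 1, 1].
35 cycles on 91: each ℓ→(−1)^(ℓ−1), product (−1)^56 = +1.
Zolotarev: (29|91) = +1, matching the cycle-count sign.

+1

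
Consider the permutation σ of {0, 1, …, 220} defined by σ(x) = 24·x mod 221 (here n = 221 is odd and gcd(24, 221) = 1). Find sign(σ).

Orbit of 180 under x↦24x: [180, 121, 31, 81, 176, 25, 158]… (length divides ord_221(24)).
π_24 has 7 disjoint cycles with lengths [48, 48, 48, 48, 16, 12, 1] on {0,…,220}.
Σ(ℓ_i−1) = 221−7 = 214; sign = (−1)^214 = +1.

+1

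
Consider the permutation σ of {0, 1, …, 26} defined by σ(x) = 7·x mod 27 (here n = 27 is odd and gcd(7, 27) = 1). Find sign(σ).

+1

Start at x=13: 13 → 10 → 16 → 4 → 1 → 7 → 22 → … (one orbit).
Cycle type of π: 9×2 + 3×2 + 1×3; total 7 cycles.
Σ(ℓ_i−1) = 27−7 = 20; sign = (−1)^20 = +1.
Check: (7/27) = +1 by Zolotarev.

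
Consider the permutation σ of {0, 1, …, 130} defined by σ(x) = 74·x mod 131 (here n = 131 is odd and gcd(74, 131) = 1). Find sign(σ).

Orbit of 61 under x↦74x: [61, 60, 117, 12, 102, 81, 99]… (length divides ord_131(74)).
Decompose π into cycles: lengths [65, 65, 1] (3 cycles, including the fixed point 0).
Σ(ℓ_i−1) = 131−3 = 128; sign = (−1)^128 = +1.
(74|131)_J = +1 (Zolotarev's lemma cross-check).

+1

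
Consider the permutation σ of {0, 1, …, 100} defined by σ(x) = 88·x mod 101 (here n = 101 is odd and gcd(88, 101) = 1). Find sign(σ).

+1

Orbit of 88 under x↦88x: [88, 68, 25, 79, 84, 19, 56]… (length divides ord_101(88)).
The orbit structure of x ↦ 88x mod 101: 5 orbits of sizes [25, 25, 25, 25, 1].
5 cycles on 101: each ℓ→(−1)^(ℓ−1), product (−1)^96 = +1.
Via Zolotarev, sign(π_{88}) = (88|101) = +1.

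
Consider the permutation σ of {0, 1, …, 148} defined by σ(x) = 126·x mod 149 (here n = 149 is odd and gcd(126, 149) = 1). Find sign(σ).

-1

Trace 88: π^k(88) = [88, 62, 64, 18, 33, 135, 24] for k=0..6.
π_126 has 2 disjoint cycles with lengths [148, 1] on {0,…,148}.
With 2 cycles on 149 points, sign = (−1)^{149−2} = -1.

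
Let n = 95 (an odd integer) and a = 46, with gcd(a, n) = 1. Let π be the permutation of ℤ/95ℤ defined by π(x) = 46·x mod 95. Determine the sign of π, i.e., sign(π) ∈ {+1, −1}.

Trace 46: π^k(46) = [46, 26, 56, 11, 31, 1] for k=0..5.
π_46 has 20 disjoint cycles with lengths [6, 6, 6, 6, 6, 6, 6, 6, 6, 6, 6, 6, 6, 6, 6, 1, 1, 1, 1, 1] on {0,…,94}.
n − c = 95 − 20 = 75; sign = (−1)^75 = -1.

-1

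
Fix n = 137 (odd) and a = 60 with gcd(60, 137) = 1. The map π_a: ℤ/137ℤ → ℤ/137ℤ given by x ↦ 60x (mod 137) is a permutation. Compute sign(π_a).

Orbit of 59 under x↦60x: [59, 115, 50, 123, 119, 16, 1]… (length divides ord_137(60)).
Cycle lengths of π_60 on ℤ/137ℤ: [17, 17, 17, 17, 17, 17, 17, 17, 1]; 9 cycles in total.
9 cycles on 137: each ℓ→(−1)^(ℓ−1), product (−1)^128 = +1.
Check: (60/137) = +1 by Zolotarev.

+1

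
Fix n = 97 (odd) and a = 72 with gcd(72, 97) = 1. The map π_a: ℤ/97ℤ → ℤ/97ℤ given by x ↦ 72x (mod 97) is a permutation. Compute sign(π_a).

+1

Trace 70: π^k(70) = [70, 93, 3, 22, 32, 73, 18] for k=0..6.
Cycle lengths of π_72 on ℤ/97ℤ: [48, 48, 1]; 3 cycles in total.
sign(π) = (−1)^{n − #cycles} = (−1)^{97−3} = (−1)^94 = +1.
Via Zolotarev, sign(π_{72}) = (72|97) = +1.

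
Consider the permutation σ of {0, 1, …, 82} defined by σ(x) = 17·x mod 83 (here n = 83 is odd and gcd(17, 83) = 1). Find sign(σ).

+1

Orbit of 75 under x↦17x: [75, 30, 12, 38, 65, 26, 27]… (length divides ord_83(17)).
3 cycles of lengths [41, 41, 1].
Σ(ℓ_i−1) = 83−3 = 80; sign = (−1)^80 = +1.
The Jacobi symbol (17|83) = +1 (Zolotarev) agrees.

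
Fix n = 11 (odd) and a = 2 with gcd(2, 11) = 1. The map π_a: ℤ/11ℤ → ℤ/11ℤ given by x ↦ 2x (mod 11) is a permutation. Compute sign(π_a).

Start at x=9: 9 → 7 → 3 → 6 → 1 → 2 → 4 → … (one orbit).
2 cycles of lengths [10, 1].
Σ(ℓ_i−1) = 11−2 = 9; sign = (−1)^9 = -1.

-1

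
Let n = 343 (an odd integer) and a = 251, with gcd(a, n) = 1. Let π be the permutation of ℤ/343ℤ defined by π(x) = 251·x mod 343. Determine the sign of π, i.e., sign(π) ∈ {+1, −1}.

Trace 20: π^k(20) = [20, 218, 181, 155, 146, 288, 258] for k=0..6.
π_251 has 10 disjoint cycles with lengths [98, 98, 98, 14, 14, 14, 2, 2, 2, 1] on {0,…,342}.
Σ(ℓ_i−1) = 343−10 = 333; sign = (−1)^333 = -1.

-1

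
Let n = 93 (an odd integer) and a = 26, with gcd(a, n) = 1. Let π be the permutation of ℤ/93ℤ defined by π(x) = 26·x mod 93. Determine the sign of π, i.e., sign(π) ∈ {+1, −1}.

+1

Start at x=26: 26 → 25 → 92 → 67 → 68 → 1 → 26 (one orbit).
Cycle lengths of π_26 on ℤ/93ℤ: [6, 6, 6, 6, 6, 6, 6, 6, 6, 6, 6, 6, 6, 6, 6, 2, 1]; 17 cycles in total.
n − c = 93 − 17 = 76; sign = (−1)^76 = +1.
Check: (26/93) = +1 by Zolotarev.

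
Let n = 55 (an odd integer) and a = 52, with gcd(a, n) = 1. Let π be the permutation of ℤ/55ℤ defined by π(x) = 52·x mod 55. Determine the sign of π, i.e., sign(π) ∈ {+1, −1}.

Start at x=32: 32 → 14 → 13 → 16 → 7 → 34 → 8 → … (one orbit).
The orbit structure of x ↦ 52x mod 55: 5 orbits of sizes [20, 20, 10, 4, 1].
sign(π) = (−1)^{n − #cycles} = (−1)^{55−5} = (−1)^50 = +1.
The Jacobi symbol (52|55) = +1 (Zolotarev) agrees.

+1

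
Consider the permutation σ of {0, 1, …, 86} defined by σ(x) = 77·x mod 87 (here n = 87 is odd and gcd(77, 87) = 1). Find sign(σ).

Orbit of 47 under x↦77x: [47, 52, 2, 67, 26, 1, 77]… (length divides ord_87(77)).
Cycle type of π: 28×3 + 2 + 1; total 5 cycles.
87 − 5 = 82 transpositions; sign(π) = (−1)^82 = +1.
(77|87)_J = +1 (Zolotarev's lemma cross-check).

+1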